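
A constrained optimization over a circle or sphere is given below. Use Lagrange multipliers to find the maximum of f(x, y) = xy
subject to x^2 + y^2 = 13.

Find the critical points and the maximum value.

Lagrange conditions: y = 2*lambda*x and x = 2*lambda*y
If x = 0 then y = 0, violating the constraint, so x, y != 0.
Dividing: y/x = x/y => x^2 = y^2 => y = x or y = -x
Constraint: 2x^2 = 13 => x^2 = 13/2 => x = +/-sqrt(13/2)
Critical points: (sqrt(13/2), sqrt(13/2)), (-sqrt(13/2), -sqrt(13/2)), (sqrt(13/2), -sqrt(13/2)), (-sqrt(13/2), sqrt(13/2))
  y = x:  xy = x^2 = 13/2  at (sqrt(13/2), sqrt(13/2)) and (-sqrt(13/2), -sqrt(13/2))
  y = -x: xy = -x^2 = -13/2 at (sqrt(13/2), -sqrt(13/2)) and (-sqrt(13/2), sqrt(13/2))
Maximum xy = 13/2 at (sqrt(13/2), sqrt(13/2)) and (-sqrt(13/2), -sqrt(13/2))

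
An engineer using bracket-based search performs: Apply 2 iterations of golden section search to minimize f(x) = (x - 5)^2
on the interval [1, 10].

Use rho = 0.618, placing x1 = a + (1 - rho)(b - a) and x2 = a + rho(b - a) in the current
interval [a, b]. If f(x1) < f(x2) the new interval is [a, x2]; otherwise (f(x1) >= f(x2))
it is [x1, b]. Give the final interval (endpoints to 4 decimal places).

Golden section search for min of f(x) = (x - 5)^2 on [1, 10].
Each step: x1 = a + (1 - rho)(b - a), x2 = a + rho(b - a); if f(x1) < f(x2) keep [a, x2], otherwise keep [x1, b].
Step 1: [1.0000, 10.0000], x1=4.4380 (f=0.3158), x2=6.5620 (f=2.4398); f(x1) < f(x2) => keep [1.0000, 6.5620]
Step 2: [1.0000, 6.5620], x1=3.1247 (f=3.5168), x2=4.4373 (f=0.3166); f(x1) > f(x2) => keep [3.1247, 6.5620]
Final interval: [3.1247, 6.5620]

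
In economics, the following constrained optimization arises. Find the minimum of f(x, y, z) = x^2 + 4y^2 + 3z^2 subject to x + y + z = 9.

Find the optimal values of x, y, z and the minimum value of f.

Using Lagrange multipliers on f = x^2 + 4y^2 + 3z^2 with constraint x + y + z = 9:
Conditions: 2*1*x = lambda, 2*4*y = lambda, 2*3*z = lambda
So x = lambda/2, y = lambda/8, z = lambda/6
Substituting into constraint: lambda * (19/24) = 9
lambda = 216/19
x = 108/19, y = 27/19, z = 36/19
Minimum value = 972/19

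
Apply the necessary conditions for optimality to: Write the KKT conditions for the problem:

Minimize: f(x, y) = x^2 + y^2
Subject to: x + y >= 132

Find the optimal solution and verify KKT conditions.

KKT conditions for min x^2 + y^2 s.t. x + y >= 132:
Stationarity: 2x = mu, 2y = mu
So x = y = mu/2.
Complementary slackness: mu*(x + y - 132) = 0
Primal feasibility: x + y >= 132; dual feasibility: mu >= 0
If mu = 0 then x = y = 0, but 0 + 0 < 132 is infeasible, so the constraint is active.
Constraint active: x + y = 2*(mu/2) = 132 => mu = 132
x = y = 66, f = 8712
Verify: stationarity 2*66 = 132 = mu; primal 66 + 66 = 132 >= 132; dual mu = 132 >= 0; complementary slackness 132*(132 - 132) = 0. All KKT conditions hold.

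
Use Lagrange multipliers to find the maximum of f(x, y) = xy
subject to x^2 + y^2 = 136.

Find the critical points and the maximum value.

Lagrange conditions: y = 2*lambda*x and x = 2*lambda*y
If x = 0 then y = 0, violating the constraint, so x, y != 0.
Dividing: y/x = x/y => x^2 = y^2 => y = x or y = -x
Constraint: 2x^2 = 136 => x^2 = 68 => x = +/-sqrt(68)
Critical points: (sqrt(68), sqrt(68)), (-sqrt(68), -sqrt(68)), (sqrt(68), -sqrt(68)), (-sqrt(68), sqrt(68))
  y = x:  xy = x^2 = 68  at (sqrt(68), sqrt(68)) and (-sqrt(68), -sqrt(68))
  y = -x: xy = -x^2 = -68 at (sqrt(68), -sqrt(68)) and (-sqrt(68), sqrt(68))
Maximum xy = 68 at (sqrt(68), sqrt(68)) and (-sqrt(68), -sqrt(68))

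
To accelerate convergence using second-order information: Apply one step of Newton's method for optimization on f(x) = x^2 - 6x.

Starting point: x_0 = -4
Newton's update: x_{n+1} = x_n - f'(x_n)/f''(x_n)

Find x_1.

f(x) = x^2 - 6x
f'(x) = 2x + (-6), f''(x) = 2
Newton step: x_1 = x_0 - f'(x_0)/f''(x_0)
f'(-4) = -14
x_1 = -4 - -14/2 = 3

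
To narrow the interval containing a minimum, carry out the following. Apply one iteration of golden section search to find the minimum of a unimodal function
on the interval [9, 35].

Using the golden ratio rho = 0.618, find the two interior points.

Golden section search on [9, 35].
Golden ratio rho = 0.618 (approx).
Interior points:
  x_1 = 9 + (1-0.618)*26 = 18.9320
  x_2 = 9 + 0.618*26 = 25.0680
Compare f(x_1) and f(x_2) to determine which subinterval to keep.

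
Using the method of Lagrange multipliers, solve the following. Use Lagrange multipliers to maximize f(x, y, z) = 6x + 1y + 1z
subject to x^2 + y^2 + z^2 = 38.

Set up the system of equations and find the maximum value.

Lagrange conditions: 6 = 2*lambda*x, 1 = 2*lambda*y, 1 = 2*lambda*z
So x:6 = y:1 = z:1, i.e. x = 6t, y = 1t, z = 1t
Constraint: t^2*(6^2 + 1^2 + 1^2) = 38
  t^2 * 38 = 38  =>  t = sqrt(1)
Maximum = 6*6t + 1*1t + 1*1t = 38*sqrt(1) = 38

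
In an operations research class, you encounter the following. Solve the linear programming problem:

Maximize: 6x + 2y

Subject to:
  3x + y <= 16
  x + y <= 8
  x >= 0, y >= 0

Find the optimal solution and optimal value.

Feasible vertices: (0, 0), (0, 8), (4, 4), (16/3, 0)
Objective 6x + 2y at each:
  (0, 0): 0
  (0, 8): 16
  (4, 4): 32
  (16/3, 0): 32
Maximum is 32 at (4, 4).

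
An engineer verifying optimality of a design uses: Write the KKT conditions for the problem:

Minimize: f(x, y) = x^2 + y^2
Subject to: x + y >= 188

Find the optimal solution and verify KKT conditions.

KKT conditions for min x^2 + y^2 s.t. x + y >= 188:
Stationarity: 2x = mu, 2y = mu
So x = y = mu/2.
Complementary slackness: mu*(x + y - 188) = 0
Primal feasibility: x + y >= 188; dual feasibility: mu >= 0
If mu = 0 then x = y = 0, but 0 + 0 < 188 is infeasible, so the constraint is active.
Constraint active: x + y = 2*(mu/2) = 188 => mu = 188
x = y = 94, f = 17672
Verify: stationarity 2*94 = 188 = mu; primal 94 + 94 = 188 >= 188; dual mu = 188 >= 0; complementary slackness 188*(188 - 188) = 0. All KKT conditions hold.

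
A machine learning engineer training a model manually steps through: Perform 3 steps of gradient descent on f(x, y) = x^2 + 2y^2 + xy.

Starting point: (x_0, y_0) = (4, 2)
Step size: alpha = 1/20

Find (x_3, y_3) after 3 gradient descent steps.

f(x,y) = x^2 + 2y^2 + xy
grad_x = 2x + 1y, grad_y = 4y + 1x
Step 1: grad = (10, 12), (7/2, 7/5)
Step 2: grad = (42/5, 91/10), (77/25, 189/200)
Step 3: grad = (1421/200, 343/50), (10899/4000, 301/500)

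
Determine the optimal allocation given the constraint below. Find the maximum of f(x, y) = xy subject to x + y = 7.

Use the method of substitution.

Substitute y = 7 - x into f(x,y) = xy:
g(x) = x(7 - x) = 7x - x^2
g'(x) = 7 - 2x = 0  =>  x = 7/2
y = 7 - 7/2 = 7/2
Maximum value = (7/2) * (7/2) = 49/4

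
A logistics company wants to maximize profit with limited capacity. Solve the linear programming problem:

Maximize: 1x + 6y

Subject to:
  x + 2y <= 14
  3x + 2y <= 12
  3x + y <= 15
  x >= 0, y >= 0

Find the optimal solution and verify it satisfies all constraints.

Feasible vertices: (0, 0), (0, 6), (4, 0)
Objective 1x + 6y at each vertex:
  (0, 0): 0
  (0, 6): 36
  (4, 0): 4
Maximum is 36 at (0, 6).
Verify constraints at (x, y) = (0, 6):
  1*0 + 2*6 = 12 <= 14
  3*0 + 2*6 = 12 <= 12 (active)
  3*0 + 1*6 = 6 <= 15
  x = 0 >= 0, y = 6 >= 0. All constraints satisfied.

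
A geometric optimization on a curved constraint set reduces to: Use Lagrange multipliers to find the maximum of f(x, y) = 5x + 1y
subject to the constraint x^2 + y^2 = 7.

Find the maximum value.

Set up Lagrange conditions: grad f = lambda * grad g
  5 = 2*lambda*x
  1 = 2*lambda*y
From these: x/y = 5/1, so x = 5t, y = 1t for some t.
Substitute into constraint: (5t)^2 + (1t)^2 = 7
  t^2 * 26 = 7
  t = sqrt(7/26)
Maximum = 5*x + 1*y = (5^2 + 1^2)*t = 26 * sqrt(7/26) = sqrt(182)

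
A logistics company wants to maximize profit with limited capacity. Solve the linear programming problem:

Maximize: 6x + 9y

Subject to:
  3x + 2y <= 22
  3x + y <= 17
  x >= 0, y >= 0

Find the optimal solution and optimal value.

Feasible vertices: (0, 0), (0, 11), (4, 5), (17/3, 0)
Objective 6x + 9y at each:
  (0, 0): 0
  (0, 11): 99
  (4, 5): 69
  (17/3, 0): 34
Maximum is 99 at (0, 11).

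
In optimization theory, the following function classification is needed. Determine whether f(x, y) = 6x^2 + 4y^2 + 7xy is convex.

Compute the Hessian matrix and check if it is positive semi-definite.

f(x,y) = 6x^2 + 4y^2 + 7xy
Hessian H = [[12, 7], [7, 8]]
trace(H) = 20, det(H) = 47
Eigenvalues: (20 +/- sqrt(212)) / 2 = 17.28, 2.72
Since both eigenvalues > 0, f is convex.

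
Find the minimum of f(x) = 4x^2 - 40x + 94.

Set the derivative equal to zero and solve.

f(x) = 4x^2 - 40x + 94
f'(x) = 8x + (-40) = 0
x = 40/8 = 5
f(5) = -6
Since f''(x) = 8 > 0, this is a minimum.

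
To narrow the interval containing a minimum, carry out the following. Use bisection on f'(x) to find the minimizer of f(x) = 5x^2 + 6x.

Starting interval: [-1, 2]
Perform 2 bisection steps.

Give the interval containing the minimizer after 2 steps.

Finding critical point of f(x) = 5x^2 + 6x using bisection on f'(x) = 10x + 6.
f'(x) = 0 when x = -3/5.
Starting interval: [-1, 2]
Step 1: mid = 1/2, f'(mid) = 11, new interval = [-1, 1/2]
Step 2: mid = -1/4, f'(mid) = 7/2, new interval = [-1, -1/4]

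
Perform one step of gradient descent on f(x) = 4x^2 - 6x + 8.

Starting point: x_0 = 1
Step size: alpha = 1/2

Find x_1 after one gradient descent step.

f(x) = 4x^2 - 6x + 8
f'(x) = 8x - 6
f'(1) = 8*1 + (-6) = 2
x_1 = x_0 - alpha * f'(x_0) = 1 - 1/2 * 2 = 0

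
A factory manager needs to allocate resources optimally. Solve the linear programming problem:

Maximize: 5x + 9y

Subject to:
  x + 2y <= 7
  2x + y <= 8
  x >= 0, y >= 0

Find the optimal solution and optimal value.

Feasible vertices: (0, 0), (0, 7/2), (3, 2), (4, 0)
Objective 5x + 9y at each:
  (0, 0): 0
  (0, 7/2): 63/2
  (3, 2): 33
  (4, 0): 20
Maximum is 33 at (3, 2).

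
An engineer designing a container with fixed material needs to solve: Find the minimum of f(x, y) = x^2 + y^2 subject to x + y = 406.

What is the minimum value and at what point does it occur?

Substitute y = 406 - x into f(x,y) = x^2 + y^2:
g(x) = x^2 + (406 - x)^2 = 2x^2 - 812x + 164836
g'(x) = 4x - 812 = 0  =>  x = 203
y = 406 - 203 = 203
Minimum value = 203^2 + 203^2 = 82418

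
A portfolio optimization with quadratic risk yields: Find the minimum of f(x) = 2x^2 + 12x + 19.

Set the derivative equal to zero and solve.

f(x) = 2x^2 + 12x + 19
f'(x) = 4x + (12) = 0
x = -12/4 = -3
f(-3) = 1
Since f''(x) = 4 > 0, this is a minimum.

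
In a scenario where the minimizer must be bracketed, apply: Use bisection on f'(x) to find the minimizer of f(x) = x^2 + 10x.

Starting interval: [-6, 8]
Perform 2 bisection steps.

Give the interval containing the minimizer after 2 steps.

Finding critical point of f(x) = x^2 + 10x using bisection on f'(x) = 2x + 10.
f'(x) = 0 when x = -5.
Starting interval: [-6, 8]
Step 1: mid = 1, f'(mid) = 12, new interval = [-6, 1]
Step 2: mid = -5/2, f'(mid) = 5, new interval = [-6, -5/2]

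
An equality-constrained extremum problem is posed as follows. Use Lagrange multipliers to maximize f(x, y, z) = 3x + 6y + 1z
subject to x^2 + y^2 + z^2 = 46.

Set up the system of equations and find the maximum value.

Lagrange conditions: 3 = 2*lambda*x, 6 = 2*lambda*y, 1 = 2*lambda*z
So x:3 = y:6 = z:1, i.e. x = 3t, y = 6t, z = 1t
Constraint: t^2*(3^2 + 6^2 + 1^2) = 46
  t^2 * 46 = 46  =>  t = sqrt(1)
Maximum = 3*3t + 6*6t + 1*1t = 46*sqrt(1) = 46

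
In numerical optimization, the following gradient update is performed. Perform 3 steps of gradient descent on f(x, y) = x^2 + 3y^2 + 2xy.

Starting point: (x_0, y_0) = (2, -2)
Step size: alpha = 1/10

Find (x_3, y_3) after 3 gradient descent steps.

f(x,y) = x^2 + 3y^2 + 2xy
grad_x = 2x + 2y, grad_y = 6y + 2x
Step 1: grad = (0, -8), (2, -6/5)
Step 2: grad = (8/5, -16/5), (46/25, -22/25)
Step 3: grad = (48/25, -8/5), (206/125, -18/25)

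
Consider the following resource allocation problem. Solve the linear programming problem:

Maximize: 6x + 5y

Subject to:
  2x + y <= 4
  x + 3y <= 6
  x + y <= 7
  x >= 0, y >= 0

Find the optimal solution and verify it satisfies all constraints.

Feasible vertices: (0, 0), (0, 2), (6/5, 8/5), (2, 0)
Objective 6x + 5y at each vertex:
  (0, 0): 0
  (0, 2): 10
  (6/5, 8/5): 76/5
  (2, 0): 12
Maximum is 76/5 at (6/5, 8/5).
Verify constraints at (x, y) = (6/5, 8/5):
  2*(6/5) + 1*(8/5) = 4 <= 4 (active)
  1*(6/5) + 3*(8/5) = 6 <= 6 (active)
  1*(6/5) + 1*(8/5) = 14/5 <= 7
  x = 6/5 >= 0, y = 8/5 >= 0. All constraints satisfied.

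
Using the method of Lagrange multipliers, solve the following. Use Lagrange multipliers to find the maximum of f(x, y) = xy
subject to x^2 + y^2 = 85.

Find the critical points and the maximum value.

Lagrange conditions: y = 2*lambda*x and x = 2*lambda*y
If x = 0 then y = 0, violating the constraint, so x, y != 0.
Dividing: y/x = x/y => x^2 = y^2 => y = x or y = -x
Constraint: 2x^2 = 85 => x^2 = 85/2 => x = +/-sqrt(85/2)
Critical points: (sqrt(85/2), sqrt(85/2)), (-sqrt(85/2), -sqrt(85/2)), (sqrt(85/2), -sqrt(85/2)), (-sqrt(85/2), sqrt(85/2))
  y = x:  xy = x^2 = 85/2  at (sqrt(85/2), sqrt(85/2)) and (-sqrt(85/2), -sqrt(85/2))
  y = -x: xy = -x^2 = -85/2 at (sqrt(85/2), -sqrt(85/2)) and (-sqrt(85/2), sqrt(85/2))
Maximum xy = 85/2 at (sqrt(85/2), sqrt(85/2)) and (-sqrt(85/2), -sqrt(85/2))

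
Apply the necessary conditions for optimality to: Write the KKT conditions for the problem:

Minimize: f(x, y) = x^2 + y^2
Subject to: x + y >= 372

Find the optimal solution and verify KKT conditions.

KKT conditions for min x^2 + y^2 s.t. x + y >= 372:
Stationarity: 2x = mu, 2y = mu
So x = y = mu/2.
Complementary slackness: mu*(x + y - 372) = 0
Primal feasibility: x + y >= 372; dual feasibility: mu >= 0
If mu = 0 then x = y = 0, but 0 + 0 < 372 is infeasible, so the constraint is active.
Constraint active: x + y = 2*(mu/2) = 372 => mu = 372
x = y = 186, f = 69192
Verify: stationarity 2*186 = 372 = mu; primal 186 + 186 = 372 >= 372; dual mu = 372 >= 0; complementary slackness 372*(372 - 372) = 0. All KKT conditions hold.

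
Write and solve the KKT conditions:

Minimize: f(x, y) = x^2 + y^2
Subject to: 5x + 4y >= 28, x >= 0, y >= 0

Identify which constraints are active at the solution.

KKT conditions for min x^2 + y^2 s.t. 5x + 4y >= 28, x >= 0, y >= 0:
Stationarity: 2x = mu*5 + mu_x, 2y = mu*4 + mu_y, with mu, mu_x, mu_y >= 0
Complementary slackness: mu*(5x + 4y - 28) = 0, mu_x*x = 0, mu_y*y = 0
(0, 0) is infeasible (5*0 + 4*0 < 28), so if mu = 0 stationarity would force x = mu_x/2 >= 0, y = mu_y/2 >= 0 with mu_x*x = mu_y*y = 0, i.e. x = y = 0: contradiction. Hence mu > 0 and 5x + 4y = 28 is active.
Try x > 0, y > 0 (so mu_x = mu_y = 0): x = 5*mu/2, y = 4*mu/2
Substitute: 5*(5*mu/2) + 4*(4*mu/2) = 28
  mu*41/2 = 28 => mu = 56/41
x* = 140/41 > 0, y* = 112/41 > 0, consistent with mu_x = mu_y = 0.
f is convex and the constraints are linear, so this KKT point is the global minimum.
f* = 784/41
Active constraints: 5x + 4y >= 28 (holds with equality, mu = 56/41 > 0); x >= 0 and y >= 0 are inactive (mu_x = mu_y = 0).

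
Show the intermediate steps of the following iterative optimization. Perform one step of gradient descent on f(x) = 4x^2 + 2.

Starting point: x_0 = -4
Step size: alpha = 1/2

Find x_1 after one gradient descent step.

f(x) = 4x^2 + 2
f'(x) = 8x + 0
f'(-4) = 8*-4 + (0) = -32
x_1 = x_0 - alpha * f'(x_0) = -4 - 1/2 * -32 = 12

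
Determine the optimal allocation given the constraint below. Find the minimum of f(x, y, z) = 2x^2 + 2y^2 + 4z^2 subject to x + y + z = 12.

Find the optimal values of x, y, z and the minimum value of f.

Using Lagrange multipliers on f = 2x^2 + 2y^2 + 4z^2 with constraint x + y + z = 12:
Conditions: 2*2*x = lambda, 2*2*y = lambda, 2*4*z = lambda
So x = lambda/4, y = lambda/4, z = lambda/8
Substituting into constraint: lambda * (5/8) = 12
lambda = 96/5
x = 24/5, y = 24/5, z = 12/5
Minimum value = 576/5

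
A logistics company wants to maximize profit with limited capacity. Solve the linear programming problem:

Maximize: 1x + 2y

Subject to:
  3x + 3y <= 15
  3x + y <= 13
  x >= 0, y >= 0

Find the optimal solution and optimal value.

Feasible vertices: (0, 0), (0, 5), (4, 1), (13/3, 0)
Objective 1x + 2y at each:
  (0, 0): 0
  (0, 5): 10
  (4, 1): 6
  (13/3, 0): 13/3
Maximum is 10 at (0, 5).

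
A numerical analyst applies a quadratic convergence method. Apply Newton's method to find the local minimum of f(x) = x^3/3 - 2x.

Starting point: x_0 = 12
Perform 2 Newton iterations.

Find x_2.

f(x) = x^3/3 - 2x
f'(x) = x^2 - 2, f''(x) = 2x
Newton update: x_{n+1} = x_n - (x_n^2 - 2)/(2*x_n)
Step 1: x_0 = 12, f'=142, f''=24, x_1 = 73/12
Step 2: x_1 = 73/12, f'=5041/144, f''=73/6, x_2 = 5617/1752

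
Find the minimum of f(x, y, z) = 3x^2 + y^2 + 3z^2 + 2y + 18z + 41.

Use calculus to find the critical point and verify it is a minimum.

f(x,y,z) = 3x^2 + y^2 + 3z^2 + 2y + 18z + 41
df/dx = 6x + (0) = 0 => x = 0
df/dy = 2y + (2) = 0 => y = -1
df/dz = 6z + (18) = 0 => z = -3
f(0,-1,-3) = 3*(0)^2 + 1*(-1)^2 + 3*(-3)^2 + 2*(-1) + 18*(-3) + 41 = 13
Hessian is diagonal with entries 6, 2, 6 > 0, confirmed minimum.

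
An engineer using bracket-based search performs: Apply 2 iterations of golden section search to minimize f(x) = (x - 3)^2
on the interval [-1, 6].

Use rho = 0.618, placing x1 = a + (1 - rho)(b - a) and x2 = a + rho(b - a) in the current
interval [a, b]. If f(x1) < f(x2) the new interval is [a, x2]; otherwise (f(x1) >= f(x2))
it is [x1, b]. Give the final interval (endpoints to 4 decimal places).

Golden section search for min of f(x) = (x - 3)^2 on [-1, 6].
Each step: x1 = a + (1 - rho)(b - a), x2 = a + rho(b - a); if f(x1) < f(x2) keep [a, x2], otherwise keep [x1, b].
Step 1: [-1.0000, 6.0000], x1=1.6740 (f=1.7583), x2=3.3260 (f=0.1063); f(x1) > f(x2) => keep [1.6740, 6.0000]
Step 2: [1.6740, 6.0000], x1=3.3265 (f=0.1066), x2=4.3475 (f=1.8157); f(x1) < f(x2) => keep [1.6740, 4.3475]
Final interval: [1.6740, 4.3475]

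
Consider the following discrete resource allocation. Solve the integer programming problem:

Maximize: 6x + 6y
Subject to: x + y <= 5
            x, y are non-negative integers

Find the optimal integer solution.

Objective: 6x + 6y, constraint: x + y <= 5
Coefficient of x is 6 >= coefficient of y is 6, so allocate the entire budget to x.
Optimal: x = 5, y = 0, value = 30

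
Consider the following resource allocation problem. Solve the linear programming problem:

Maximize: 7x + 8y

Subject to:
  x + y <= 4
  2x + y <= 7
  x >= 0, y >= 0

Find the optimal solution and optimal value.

Feasible vertices: (0, 0), (0, 4), (3, 1), (7/2, 0)
Objective 7x + 8y at each:
  (0, 0): 0
  (0, 4): 32
  (3, 1): 29
  (7/2, 0): 49/2
Maximum is 32 at (0, 4).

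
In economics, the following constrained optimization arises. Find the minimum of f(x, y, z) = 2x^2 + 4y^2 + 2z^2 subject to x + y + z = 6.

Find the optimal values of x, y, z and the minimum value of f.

Using Lagrange multipliers on f = 2x^2 + 4y^2 + 2z^2 with constraint x + y + z = 6:
Conditions: 2*2*x = lambda, 2*4*y = lambda, 2*2*z = lambda
So x = lambda/4, y = lambda/8, z = lambda/4
Substituting into constraint: lambda * (5/8) = 6
lambda = 48/5
x = 12/5, y = 6/5, z = 12/5
Minimum value = 144/5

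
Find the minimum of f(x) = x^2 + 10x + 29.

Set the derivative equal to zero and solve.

f(x) = x^2 + 10x + 29
f'(x) = 2x + (10) = 0
x = -10/2 = -5
f(-5) = 4
Since f''(x) = 2 > 0, this is a minimum.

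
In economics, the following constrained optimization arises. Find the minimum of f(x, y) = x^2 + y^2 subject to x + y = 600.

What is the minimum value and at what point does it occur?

Substitute y = 600 - x into f(x,y) = x^2 + y^2:
g(x) = x^2 + (600 - x)^2 = 2x^2 - 1200x + 360000
g'(x) = 4x - 1200 = 0  =>  x = 300
y = 600 - 300 = 300
Minimum value = 300^2 + 300^2 = 180000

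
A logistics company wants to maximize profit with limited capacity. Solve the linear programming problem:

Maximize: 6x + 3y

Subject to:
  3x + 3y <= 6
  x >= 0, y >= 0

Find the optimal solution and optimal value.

The feasible region has vertices at [(0, 0), (2, 0), (0, 2)].
Checking objective 6x + 3y at each vertex:
  (0, 0): 6*0 + 3*0 = 0
  (2, 0): 6*2 + 3*0 = 12
  (0, 2): 6*0 + 3*2 = 6
Maximum is 12 at (2, 0).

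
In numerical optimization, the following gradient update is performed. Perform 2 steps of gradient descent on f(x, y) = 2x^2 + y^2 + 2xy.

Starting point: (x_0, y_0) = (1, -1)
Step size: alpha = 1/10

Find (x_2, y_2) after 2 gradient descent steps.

f(x,y) = 2x^2 + y^2 + 2xy
grad_x = 4x + 2y, grad_y = 2y + 2x
Step 1: grad = (2, 0), (4/5, -1)
Step 2: grad = (6/5, -2/5), (17/25, -24/25)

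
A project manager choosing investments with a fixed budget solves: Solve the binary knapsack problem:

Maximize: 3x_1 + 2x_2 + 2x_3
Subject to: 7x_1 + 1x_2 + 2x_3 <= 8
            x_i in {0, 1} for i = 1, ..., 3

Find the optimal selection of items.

Items: item 1 (v=3, w=7), item 2 (v=2, w=1), item 3 (v=2, w=2)
Capacity: 8
Checking all 8 subsets (w = total weight, v = total value):
  {}: w = 0, v = 0
  {1}: w = 7, v = 3
  {2}: w = 1, v = 2
  {3}: w = 2, v = 2
  {1, 2}: w = 8, v = 5
  {1, 3}: w = 9 > 8, infeasible
  {2, 3}: w = 3, v = 4
  {1, 2, 3}: w = 10 > 8, infeasible
Best feasible subset: items [1, 2]
Total weight: 8 <= 8, total value: 5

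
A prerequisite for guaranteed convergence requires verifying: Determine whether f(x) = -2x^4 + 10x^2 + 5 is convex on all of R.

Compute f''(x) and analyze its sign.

f(x) = -2x^4 + 10x^2 + 5
f'(x) = -8x^3 + 20x
f''(x) = -24x^2 + 20
f''(x) = -24x^2 + 20 -> -inf as |x| -> inf
Therefore, f is not globally convex on R.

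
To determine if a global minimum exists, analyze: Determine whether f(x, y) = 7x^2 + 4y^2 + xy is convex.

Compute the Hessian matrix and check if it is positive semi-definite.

f(x,y) = 7x^2 + 4y^2 + xy
Hessian H = [[14, 1], [1, 8]]
trace(H) = 22, det(H) = 111
Eigenvalues: (22 +/- sqrt(40)) / 2 = 14.16, 7.838
Since both eigenvalues > 0, f is convex.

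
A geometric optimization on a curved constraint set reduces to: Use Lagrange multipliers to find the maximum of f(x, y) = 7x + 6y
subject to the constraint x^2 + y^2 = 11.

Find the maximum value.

Set up Lagrange conditions: grad f = lambda * grad g
  7 = 2*lambda*x
  6 = 2*lambda*y
From these: x/y = 7/6, so x = 7t, y = 6t for some t.
Substitute into constraint: (7t)^2 + (6t)^2 = 11
  t^2 * 85 = 11
  t = sqrt(11/85)
Maximum = 7*x + 6*y = (7^2 + 6^2)*t = 85 * sqrt(11/85) = sqrt(935)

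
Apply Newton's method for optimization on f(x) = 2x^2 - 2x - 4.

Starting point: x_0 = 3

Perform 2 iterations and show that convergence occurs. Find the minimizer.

f(x) = 2x^2 - 2x - 4, f'(x) = 4x + (-2), f''(x) = 4
Step 1: f'(3) = 10, x_1 = 3 - 10/4 = 1/2
Step 2: f'(1/2) = 0, x_2 = 1/2 (converged)
Newton's method converges in 1 step for quadratics.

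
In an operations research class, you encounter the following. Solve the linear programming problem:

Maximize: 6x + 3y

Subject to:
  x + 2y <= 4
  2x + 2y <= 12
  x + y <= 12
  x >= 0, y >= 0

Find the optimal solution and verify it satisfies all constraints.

Feasible vertices: (0, 0), (0, 2), (4, 0)
Objective 6x + 3y at each vertex:
  (0, 0): 0
  (0, 2): 6
  (4, 0): 24
Maximum is 24 at (4, 0).
Verify constraints at (x, y) = (4, 0):
  1*4 + 2*0 = 4 <= 4 (active)
  2*4 + 2*0 = 8 <= 12
  1*4 + 1*0 = 4 <= 12
  x = 4 >= 0, y = 0 >= 0. All constraints satisfied.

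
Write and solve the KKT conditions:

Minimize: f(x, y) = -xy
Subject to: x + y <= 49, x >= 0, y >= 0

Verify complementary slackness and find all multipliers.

Problem: min -xy s.t. x + y <= 49 (multiplier lambda), x >= 0 (mu_x), y >= 0 (mu_y)
KKT stationarity: -y + lambda - mu_x = 0, -x + lambda - mu_y = 0, with lambda, mu_x, mu_y >= 0
Complementary slackness: lambda*(x + y - 49) = 0, mu_x*x = 0, mu_y*y = 0
If lambda = 0: y = -mu_x <= 0 and x = -mu_y <= 0 force x = y = 0 with f = 0; but x = y = 49/2 is feasible with f = -2401/4 < 0, so this is not the minimum. Hence lambda > 0 and x + y = 49.
Try x > 0, y > 0 (so mu_x = mu_y = 0): y = lambda, x = lambda => x = y = lambda
x + y = 49 => 2*lambda = 49 => lambda = 49/2
x* = y* = 49/2 > 0, consistent with mu_x = mu_y = 0.
(Any feasible point with x = 0 or y = 0 has f = 0 > -2401/4, so the minimum is not on those boundaries.)
min(-xy) = -2401/4 (i.e. max xy = 2401/4)
Multipliers: lambda = 49/2, mu_x = 0, mu_y = 0
Complementary slackness: lambda*(x + y - 49) = 49/2*(49/2 + 49/2 - 49) = 0, mu_x*x = 0*49/2 = 0, mu_y*y = 0*49/2 = 0. Satisfied.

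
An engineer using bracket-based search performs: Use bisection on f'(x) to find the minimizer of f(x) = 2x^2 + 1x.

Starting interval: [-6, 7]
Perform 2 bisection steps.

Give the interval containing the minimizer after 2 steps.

Finding critical point of f(x) = 2x^2 + 1x using bisection on f'(x) = 4x + 1.
f'(x) = 0 when x = -1/4.
Starting interval: [-6, 7]
Step 1: mid = 1/2, f'(mid) = 3, new interval = [-6, 1/2]
Step 2: mid = -11/4, f'(mid) = -10, new interval = [-11/4, 1/2]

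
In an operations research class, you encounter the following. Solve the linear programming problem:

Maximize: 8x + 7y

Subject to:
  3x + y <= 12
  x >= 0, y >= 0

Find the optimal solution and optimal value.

The feasible region has vertices at [(0, 0), (4, 0), (0, 12)].
Checking objective 8x + 7y at each vertex:
  (0, 0): 8*0 + 7*0 = 0
  (4, 0): 8*4 + 7*0 = 32
  (0, 12): 8*0 + 7*12 = 84
Maximum is 84 at (0, 12).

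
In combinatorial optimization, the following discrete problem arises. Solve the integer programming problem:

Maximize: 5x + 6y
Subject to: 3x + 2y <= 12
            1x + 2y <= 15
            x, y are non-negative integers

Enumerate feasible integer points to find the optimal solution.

Constraint 1: 3x + 2y <= 12
Constraint 2: 1x + 2y <= 15
Feasible x range (need y >= 0): 0 <= x <= min(12/3, 15/1) => x in {0, ..., 4}.
Enumerate feasible integer points row by row (the coefficient of y is 6 > 0, so for each x the largest feasible y gives the best value):
  x = 0: y <= min((12 - 3*0)/2, (15 - 1*0)/2) => y in {0, ..., 6}; best 5*0 + 6*6 = 36
  x = 1: y <= min((12 - 3*1)/2, (15 - 1*1)/2) => y in {0, ..., 4}; best 5*1 + 6*4 = 29
  x = 2: y <= min((12 - 3*2)/2, (15 - 1*2)/2) => y in {0, ..., 3}; best 5*2 + 6*3 = 28
  x = 3: y <= min((12 - 3*3)/2, (15 - 1*3)/2) => y in {0, ..., 1}; best 5*3 + 6*1 = 21
  x = 4: y <= min((12 - 3*4)/2, (15 - 1*4)/2) => y in {0}; best 5*4 + 6*0 = 20
The maximum 5x + 6y = 36 is achieved at x = 0, y = 6.
Check: 3*0 + 2*6 = 12 <= 12 and 1*0 + 2*6 = 12 <= 15.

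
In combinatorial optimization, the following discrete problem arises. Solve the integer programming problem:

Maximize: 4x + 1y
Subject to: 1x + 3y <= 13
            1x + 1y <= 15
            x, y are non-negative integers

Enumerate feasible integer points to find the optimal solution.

Constraint 1: 1x + 3y <= 13
Constraint 2: 1x + 1y <= 15
Feasible x range (need y >= 0): 0 <= x <= min(13/1, 15/1) => x in {0, ..., 13}.
Enumerate feasible integer points row by row (the coefficient of y is 1 > 0, so for each x the largest feasible y gives the best value):
  x = 0: y <= min((13 - 1*0)/3, (15 - 1*0)/1) => y in {0, ..., 4}; best 4*0 + 1*4 = 4
  x = 1: y <= min((13 - 1*1)/3, (15 - 1*1)/1) => y in {0, ..., 4}; best 4*1 + 1*4 = 8
  x = 2: y <= min((13 - 1*2)/3, (15 - 1*2)/1) => y in {0, ..., 3}; best 4*2 + 1*3 = 11
  x = 3: y <= min((13 - 1*3)/3, (15 - 1*3)/1) => y in {0, ..., 3}; best 4*3 + 1*3 = 15
  x = 4: y <= min((13 - 1*4)/3, (15 - 1*4)/1) => y in {0, ..., 3}; best 4*4 + 1*3 = 19
  x = 5: y <= min((13 - 1*5)/3, (15 - 1*5)/1) => y in {0, ..., 2}; best 4*5 + 1*2 = 22
  x = 6: y <= min((13 - 1*6)/3, (15 - 1*6)/1) => y in {0, ..., 2}; best 4*6 + 1*2 = 26
  x = 7: y <= min((13 - 1*7)/3, (15 - 1*7)/1) => y in {0, ..., 2}; best 4*7 + 1*2 = 30
  x = 8: y <= min((13 - 1*8)/3, (15 - 1*8)/1) => y in {0, ..., 1}; best 4*8 + 1*1 = 33
  x = 9: y <= min((13 - 1*9)/3, (15 - 1*9)/1) => y in {0, ..., 1}; best 4*9 + 1*1 = 37
  x = 10: y <= min((13 - 1*10)/3, (15 - 1*10)/1) => y in {0, ..., 1}; best 4*10 + 1*1 = 41
  x = 11: y <= min((13 - 1*11)/3, (15 - 1*11)/1) => y in {0}; best 4*11 + 1*0 = 44
  x = 12: y <= min((13 - 1*12)/3, (15 - 1*12)/1) => y in {0}; best 4*12 + 1*0 = 48
  x = 13: y <= min((13 - 1*13)/3, (15 - 1*13)/1) => y in {0}; best 4*13 + 1*0 = 52
The maximum 4x + 1y = 52 is achieved at x = 13, y = 0.
Check: 1*13 + 3*0 = 13 <= 13 and 1*13 + 1*0 = 13 <= 15.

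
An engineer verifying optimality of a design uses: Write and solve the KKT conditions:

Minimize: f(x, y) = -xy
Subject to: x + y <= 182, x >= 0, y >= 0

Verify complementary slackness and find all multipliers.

Problem: min -xy s.t. x + y <= 182 (multiplier lambda), x >= 0 (mu_x), y >= 0 (mu_y)
KKT stationarity: -y + lambda - mu_x = 0, -x + lambda - mu_y = 0, with lambda, mu_x, mu_y >= 0
Complementary slackness: lambda*(x + y - 182) = 0, mu_x*x = 0, mu_y*y = 0
If lambda = 0: y = -mu_x <= 0 and x = -mu_y <= 0 force x = y = 0 with f = 0; but x = y = 91 is feasible with f = -8281 < 0, so this is not the minimum. Hence lambda > 0 and x + y = 182.
Try x > 0, y > 0 (so mu_x = mu_y = 0): y = lambda, x = lambda => x = y = lambda
x + y = 182 => 2*lambda = 182 => lambda = 91
x* = y* = 91 > 0, consistent with mu_x = mu_y = 0.
(Any feasible point with x = 0 or y = 0 has f = 0 > -8281, so the minimum is not on those boundaries.)
min(-xy) = -8281 (i.e. max xy = 8281)
Multipliers: lambda = 91, mu_x = 0, mu_y = 0
Complementary slackness: lambda*(x + y - 182) = 91*(91 + 91 - 182) = 0, mu_x*x = 0*91 = 0, mu_y*y = 0*91 = 0. Satisfied.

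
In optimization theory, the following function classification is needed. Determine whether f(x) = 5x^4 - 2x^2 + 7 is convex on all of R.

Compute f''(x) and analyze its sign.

f(x) = 5x^4 - 2x^2 + 7
f'(x) = 20x^3 + -4x
f''(x) = 60x^2 + -4
f''(0) = -4 < 0, so not convex near x = 0
Therefore, f is not globally convex on R.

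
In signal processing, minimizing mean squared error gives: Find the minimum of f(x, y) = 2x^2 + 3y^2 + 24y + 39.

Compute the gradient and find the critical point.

f(x,y) = 2x^2 + 3y^2 + 24y + 39
df/dx = 4x + (0) = 0  =>  x = 0
df/dy = 6y + (24) = 0  =>  y = -4
f(0, -4) = 2*(0)^2 + 3*(-4)^2 + 24*(-4) + 39 = -9
Hessian is diagonal with entries 4, 6 > 0, so this is a minimum.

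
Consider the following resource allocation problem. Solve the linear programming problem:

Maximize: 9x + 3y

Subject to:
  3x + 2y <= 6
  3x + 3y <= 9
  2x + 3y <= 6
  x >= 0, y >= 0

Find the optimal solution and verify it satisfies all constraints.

Feasible vertices: (0, 0), (0, 2), (6/5, 6/5), (2, 0)
Objective 9x + 3y at each vertex:
  (0, 0): 0
  (0, 2): 6
  (6/5, 6/5): 72/5
  (2, 0): 18
Maximum is 18 at (2, 0).
Verify constraints at (x, y) = (2, 0):
  3*2 + 2*0 = 6 <= 6 (active)
  3*2 + 3*0 = 6 <= 9
  2*2 + 3*0 = 4 <= 6
  x = 2 >= 0, y = 0 >= 0. All constraints satisfied.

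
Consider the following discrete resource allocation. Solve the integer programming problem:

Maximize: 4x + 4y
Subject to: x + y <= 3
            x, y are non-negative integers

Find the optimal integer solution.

Objective: 4x + 4y, constraint: x + y <= 3
Coefficient of x is 4 >= coefficient of y is 4, so allocate the entire budget to x.
Optimal: x = 3, y = 0, value = 12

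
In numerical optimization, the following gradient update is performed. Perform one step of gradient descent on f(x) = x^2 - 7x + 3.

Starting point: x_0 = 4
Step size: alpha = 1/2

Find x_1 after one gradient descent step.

f(x) = x^2 - 7x + 3
f'(x) = 2x - 7
f'(4) = 2*4 + (-7) = 1
x_1 = x_0 - alpha * f'(x_0) = 4 - 1/2 * 1 = 7/2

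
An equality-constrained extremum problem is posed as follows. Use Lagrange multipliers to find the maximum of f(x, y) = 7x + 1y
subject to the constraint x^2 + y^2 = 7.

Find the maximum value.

Set up Lagrange conditions: grad f = lambda * grad g
  7 = 2*lambda*x
  1 = 2*lambda*y
From these: x/y = 7/1, so x = 7t, y = 1t for some t.
Substitute into constraint: (7t)^2 + (1t)^2 = 7
  t^2 * 50 = 7
  t = sqrt(7/50)
Maximum = 7*x + 1*y = (7^2 + 1^2)*t = 50 * sqrt(7/50) = sqrt(350)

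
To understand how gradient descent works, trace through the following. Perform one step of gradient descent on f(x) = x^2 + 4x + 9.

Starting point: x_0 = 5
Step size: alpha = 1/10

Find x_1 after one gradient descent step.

f(x) = x^2 + 4x + 9
f'(x) = 2x + 4
f'(5) = 2*5 + (4) = 14
x_1 = x_0 - alpha * f'(x_0) = 5 - 1/10 * 14 = 18/5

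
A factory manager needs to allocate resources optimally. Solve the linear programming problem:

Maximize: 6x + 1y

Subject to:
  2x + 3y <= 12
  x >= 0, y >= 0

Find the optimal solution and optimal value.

The feasible region has vertices at [(0, 0), (6, 0), (0, 4)].
Checking objective 6x + 1y at each vertex:
  (0, 0): 6*0 + 1*0 = 0
  (6, 0): 6*6 + 1*0 = 36
  (0, 4): 6*0 + 1*4 = 4
Maximum is 36 at (6, 0).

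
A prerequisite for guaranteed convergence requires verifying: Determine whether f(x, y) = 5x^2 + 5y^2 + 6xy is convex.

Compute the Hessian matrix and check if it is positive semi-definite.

f(x,y) = 5x^2 + 5y^2 + 6xy
Hessian H = [[10, 6], [6, 10]]
trace(H) = 20, det(H) = 64
Eigenvalues: (20 +/- sqrt(144)) / 2 = 16, 4
Since both eigenvalues > 0, f is convex.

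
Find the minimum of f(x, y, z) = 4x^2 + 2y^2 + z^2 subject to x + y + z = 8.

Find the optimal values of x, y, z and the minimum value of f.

Using Lagrange multipliers on f = 4x^2 + 2y^2 + z^2 with constraint x + y + z = 8:
Conditions: 2*4*x = lambda, 2*2*y = lambda, 2*1*z = lambda
So x = lambda/8, y = lambda/4, z = lambda/2
Substituting into constraint: lambda * (7/8) = 8
lambda = 64/7
x = 8/7, y = 16/7, z = 32/7
Minimum value = 256/7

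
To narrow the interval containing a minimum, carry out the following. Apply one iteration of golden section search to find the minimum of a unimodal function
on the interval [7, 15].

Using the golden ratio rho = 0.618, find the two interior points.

Golden section search on [7, 15].
Golden ratio rho = 0.618 (approx).
Interior points:
  x_1 = 7 + (1-0.618)*8 = 10.0560
  x_2 = 7 + 0.618*8 = 11.9440
Compare f(x_1) and f(x_2) to determine which subinterval to keep.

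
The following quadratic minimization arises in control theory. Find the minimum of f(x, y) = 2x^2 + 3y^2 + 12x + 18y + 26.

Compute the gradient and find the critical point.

f(x,y) = 2x^2 + 3y^2 + 12x + 18y + 26
df/dx = 4x + (12) = 0  =>  x = -3
df/dy = 6y + (18) = 0  =>  y = -3
f(-3, -3) = 2*(-3)^2 + 3*(-3)^2 + 12*(-3) + 18*(-3) + 26 = -19
Hessian is diagonal with entries 4, 6 > 0, so this is a minimum.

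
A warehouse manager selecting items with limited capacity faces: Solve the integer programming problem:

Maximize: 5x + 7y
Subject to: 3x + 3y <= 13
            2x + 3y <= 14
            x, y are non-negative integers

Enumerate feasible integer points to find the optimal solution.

Constraint 1: 3x + 3y <= 13
Constraint 2: 2x + 3y <= 14
Feasible x range (need y >= 0): 0 <= x <= min(13/3, 14/2) => x in {0, ..., 4}.
Enumerate feasible integer points row by row (the coefficient of y is 7 > 0, so for each x the largest feasible y gives the best value):
  x = 0: y <= min((13 - 3*0)/3, (14 - 2*0)/3) => y in {0, ..., 4}; best 5*0 + 7*4 = 28
  x = 1: y <= min((13 - 3*1)/3, (14 - 2*1)/3) => y in {0, ..., 3}; best 5*1 + 7*3 = 26
  x = 2: y <= min((13 - 3*2)/3, (14 - 2*2)/3) => y in {0, ..., 2}; best 5*2 + 7*2 = 24
  x = 3: y <= min((13 - 3*3)/3, (14 - 2*3)/3) => y in {0, ..., 1}; best 5*3 + 7*1 = 22
  x = 4: y <= min((13 - 3*4)/3, (14 - 2*4)/3) => y in {0}; best 5*4 + 7*0 = 20
The maximum 5x + 7y = 28 is achieved at x = 0, y = 4.
Check: 3*0 + 3*4 = 12 <= 13 and 2*0 + 3*4 = 12 <= 14.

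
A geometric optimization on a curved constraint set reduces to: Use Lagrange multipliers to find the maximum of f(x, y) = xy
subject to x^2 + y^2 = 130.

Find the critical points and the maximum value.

Lagrange conditions: y = 2*lambda*x and x = 2*lambda*y
If x = 0 then y = 0, violating the constraint, so x, y != 0.
Dividing: y/x = x/y => x^2 = y^2 => y = x or y = -x
Constraint: 2x^2 = 130 => x^2 = 65 => x = +/-sqrt(65)
Critical points: (sqrt(65), sqrt(65)), (-sqrt(65), -sqrt(65)), (sqrt(65), -sqrt(65)), (-sqrt(65), sqrt(65))
  y = x:  xy = x^2 = 65  at (sqrt(65), sqrt(65)) and (-sqrt(65), -sqrt(65))
  y = -x: xy = -x^2 = -65 at (sqrt(65), -sqrt(65)) and (-sqrt(65), sqrt(65))
Maximum xy = 65 at (sqrt(65), sqrt(65)) and (-sqrt(65), -sqrt(65))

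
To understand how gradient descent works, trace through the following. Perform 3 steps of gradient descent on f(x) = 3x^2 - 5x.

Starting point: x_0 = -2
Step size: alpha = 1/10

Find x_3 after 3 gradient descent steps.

f(x) = 3x^2 - 5x, f'(x) = 6x + (-5)
Step 1: f'(-2) = -17, x_1 = -2 - 1/10 * -17 = -3/10
Step 2: f'(-3/10) = -34/5, x_2 = -3/10 - 1/10 * -34/5 = 19/50
Step 3: f'(19/50) = -68/25, x_3 = 19/50 - 1/10 * -68/25 = 163/250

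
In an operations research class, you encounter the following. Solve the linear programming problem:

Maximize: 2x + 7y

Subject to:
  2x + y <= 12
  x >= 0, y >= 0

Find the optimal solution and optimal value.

The feasible region has vertices at [(0, 0), (6, 0), (0, 12)].
Checking objective 2x + 7y at each vertex:
  (0, 0): 2*0 + 7*0 = 0
  (6, 0): 2*6 + 7*0 = 12
  (0, 12): 2*0 + 7*12 = 84
Maximum is 84 at (0, 12).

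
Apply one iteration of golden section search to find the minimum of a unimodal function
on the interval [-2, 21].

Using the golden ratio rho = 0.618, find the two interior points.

Golden section search on [-2, 21].
Golden ratio rho = 0.618 (approx).
Interior points:
  x_1 = -2 + (1-0.618)*23 = 6.7860
  x_2 = -2 + 0.618*23 = 12.2140
Compare f(x_1) and f(x_2) to determine which subinterval to keep.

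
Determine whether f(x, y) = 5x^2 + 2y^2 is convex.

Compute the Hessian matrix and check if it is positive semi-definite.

f(x,y) = 5x^2 + 2y^2
Hessian H = [[10, 0], [0, 4]]
trace(H) = 14, det(H) = 40
Eigenvalues: (14 +/- sqrt(36)) / 2 = 10, 4
Since both eigenvalues > 0, f is convex.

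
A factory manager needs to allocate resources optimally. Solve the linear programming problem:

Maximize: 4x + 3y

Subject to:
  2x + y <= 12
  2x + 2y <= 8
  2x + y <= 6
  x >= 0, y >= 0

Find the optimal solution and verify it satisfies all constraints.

Feasible vertices: (0, 0), (0, 4), (2, 2), (3, 0)
Objective 4x + 3y at each vertex:
  (0, 0): 0
  (0, 4): 12
  (2, 2): 14
  (3, 0): 12
Maximum is 14 at (2, 2).
Verify constraints at (x, y) = (2, 2):
  2*2 + 1*2 = 6 <= 12
  2*2 + 2*2 = 8 <= 8 (active)
  2*2 + 1*2 = 6 <= 6 (active)
  x = 2 >= 0, y = 2 >= 0. All constraints satisfied.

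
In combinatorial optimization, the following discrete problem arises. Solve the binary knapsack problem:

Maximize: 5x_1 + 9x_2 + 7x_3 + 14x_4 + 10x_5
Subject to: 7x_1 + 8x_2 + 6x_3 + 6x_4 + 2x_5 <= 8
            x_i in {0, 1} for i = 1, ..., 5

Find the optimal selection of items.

Items: item 1 (v=5, w=7), item 2 (v=9, w=8), item 3 (v=7, w=6), item 4 (v=14, w=6), item 5 (v=10, w=2)
Capacity: 8
Checking all 32 subsets (w = total weight, v = total value):
  {}: w = 0, v = 0
  {1}: w = 7, v = 5
  {2}: w = 8, v = 9
  {3}: w = 6, v = 7
  {4}: w = 6, v = 14
  {5}: w = 2, v = 10
  {1, 2}: w = 15 > 8, infeasible
  {1, 3}: w = 13 > 8, infeasible
  {1, 4}: w = 13 > 8, infeasible
  {1, 5}: w = 9 > 8, infeasible
  {2, 3}: w = 14 > 8, infeasible
  {2, 4}: w = 14 > 8, infeasible
  {2, 5}: w = 10 > 8, infeasible
  {3, 4}: w = 12 > 8, infeasible
  {3, 5}: w = 8, v = 17
  {4, 5}: w = 8, v = 24
  {1, 2, 3}: w = 21 > 8, infeasible
  {1, 2, 4}: w = 21 > 8, infeasible
  {1, 2, 5}: w = 17 > 8, infeasible
  {1, 3, 4}: w = 19 > 8, infeasible
  {1, 3, 5}: w = 15 > 8, infeasible
  {1, 4, 5}: w = 15 > 8, infeasible
  {2, 3, 4}: w = 20 > 8, infeasible
  {2, 3, 5}: w = 16 > 8, infeasible
  {2, 4, 5}: w = 16 > 8, infeasible
  {3, 4, 5}: w = 14 > 8, infeasible
  {1, 2, 3, 4}: w = 27 > 8, infeasible
  {1, 2, 3, 5}: w = 23 > 8, infeasible
  {1, 2, 4, 5}: w = 23 > 8, infeasible
  {1, 3, 4, 5}: w = 21 > 8, infeasible
  {2, 3, 4, 5}: w = 22 > 8, infeasible
  {1, 2, 3, 4, 5}: w = 29 > 8, infeasible
Best feasible subset: items [4, 5]
Total weight: 8 <= 8, total value: 24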